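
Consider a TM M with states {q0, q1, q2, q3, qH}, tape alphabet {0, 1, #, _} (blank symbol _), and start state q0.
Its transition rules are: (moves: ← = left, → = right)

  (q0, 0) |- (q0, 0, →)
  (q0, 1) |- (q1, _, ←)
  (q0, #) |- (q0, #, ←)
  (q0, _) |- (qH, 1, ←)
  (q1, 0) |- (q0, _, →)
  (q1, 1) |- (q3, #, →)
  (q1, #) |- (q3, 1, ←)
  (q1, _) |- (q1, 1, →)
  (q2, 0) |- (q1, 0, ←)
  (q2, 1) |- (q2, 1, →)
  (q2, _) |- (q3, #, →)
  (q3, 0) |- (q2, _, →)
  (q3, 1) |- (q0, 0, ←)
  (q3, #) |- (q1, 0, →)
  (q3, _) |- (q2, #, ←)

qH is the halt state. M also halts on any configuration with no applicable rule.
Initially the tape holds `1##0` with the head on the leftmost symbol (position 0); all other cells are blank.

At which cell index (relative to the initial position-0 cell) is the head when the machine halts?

-1

state=q0 head=0 tape=__[1]##0   (q0,1)→(q1,_,←)
state=q1 head=-1 tape=_[_]_##0   (q1,_)→(q1,1,→)
state=q1 head=0 tape=_1[_]##0   (q1,_)→(q1,1,→)
state=q1 head=1 tape=_11[#]#0   (q1,#)→(q3,1,←)
state=q3 head=0 tape=_1[1]1#0   (q3,1)→(q0,0,←)
state=q0 head=-1 tape=_[1]01#0   (q0,1)→(q1,_,←)
state=q1 head=-2 tape=[_]_01#0   (q1,_)→(q1,1,→)
state=q1 head=-1 tape=1[_]01#0   (q1,_)→(q1,1,→)
state=q1 head=0 tape=11[0]1#0   (q1,0)→(q0,_,→)
state=q0 head=1 tape=11_[1]#0   (q0,1)→(q1,_,←)
state=q1 head=0 tape=11[_]_#0   (q1,_)→(q1,1,→)
state=q1 head=1 tape=111[_]#0   (q1,_)→(q1,1,→)
state=q1 head=2 tape=1111[#]0   (q1,#)→(q3,1,←)
state=q3 head=1 tape=111[1]10   (q3,1)→(q0,0,←)
state=q0 head=0 tape=11[1]010   (q0,1)→(q1,_,←)
state=q1 head=-1 tape=1[1]_010   (q1,1)→(q3,#,→)
state=q3 head=0 tape=1#[_]010   (q3,_)→(q2,#,←)
state=q2 head=-1 tape=1[#]#010
At halt the head is at cell -1.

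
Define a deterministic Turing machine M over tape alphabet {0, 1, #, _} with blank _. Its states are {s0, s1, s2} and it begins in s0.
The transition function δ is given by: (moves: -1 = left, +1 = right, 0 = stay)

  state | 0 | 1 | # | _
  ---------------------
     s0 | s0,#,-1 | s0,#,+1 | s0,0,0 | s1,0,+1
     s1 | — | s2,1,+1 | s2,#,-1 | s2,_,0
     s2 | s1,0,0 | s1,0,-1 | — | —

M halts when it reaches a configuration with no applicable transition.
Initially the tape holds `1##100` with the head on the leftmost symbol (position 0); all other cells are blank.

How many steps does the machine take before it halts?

8

state=s0 head=0 tape=_[1]##100   (s0,1)→(s0,#,+1)
state=s0 head=1 tape=_#[#]#100   (s0,#)→(s0,0,0)
state=s0 head=1 tape=_#[0]#100   (s0,0)→(s0,#,-1)
state=s0 head=0 tape=_[#]##100   (s0,#)→(s0,0,0)
state=s0 head=0 tape=_[0]##100   (s0,0)→(s0,#,-1)
state=s0 head=-1 tape=[_]###100   (s0,_)→(s1,0,+1)
state=s1 head=0 tape=0[#]##100   (s1,#)→(s2,#,-1)
state=s2 head=-1 tape=[0]###100   (s2,0)→(s1,0,0)
state=s1 head=-1 tape=[0]###100
M halts after 8 transitions.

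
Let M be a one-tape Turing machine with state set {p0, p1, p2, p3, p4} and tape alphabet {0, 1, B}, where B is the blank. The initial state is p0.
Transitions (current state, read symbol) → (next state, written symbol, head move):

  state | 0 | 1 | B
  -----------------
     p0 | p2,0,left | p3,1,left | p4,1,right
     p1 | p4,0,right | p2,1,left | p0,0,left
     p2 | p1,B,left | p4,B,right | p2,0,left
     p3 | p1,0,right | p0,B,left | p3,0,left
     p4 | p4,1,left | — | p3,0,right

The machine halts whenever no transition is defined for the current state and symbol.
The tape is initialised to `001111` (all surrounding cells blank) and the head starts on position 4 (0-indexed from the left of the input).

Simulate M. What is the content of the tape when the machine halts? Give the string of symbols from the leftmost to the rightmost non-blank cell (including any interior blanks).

p0 | BB0011[1]1   read 1 → write 1, move left, go to p3
p3 | BB001[1]11   read 1 → write B, move left, go to p0
p0 | BB00[1]B11   read 1 → write 1, move left, go to p3
p3 | BB0[0]1B11   read 0 → write 0, move right, go to p1
p1 | BB00[1]B11   read 1 → write 1, move left, go to p2
p2 | BB0[0]1B11   read 0 → write B, move left, go to p1
p1 | BB[0]B1B11   read 0 → write 0, move right, go to p4
p4 | BB0[B]1B11   read B → write 0, move right, go to p3
p3 | BB00[1]B11   read 1 → write B, move left, go to p0
p0 | BB0[0]BB11   read 0 → write 0, move left, go to p2
p2 | BB[0]0BB11   read 0 → write B, move left, go to p1
p1 | B[B]B0BB11   read B → write 0, move left, go to p0
p0 | [B]0B0BB11   read B → write 1, move right, go to p4
p4 | 1[0]B0BB11   read 0 → write 1, move left, go to p4
p4 | [1]1B0BB11
The non-blank tape span at halt is 11B0BB11.

11B0BB11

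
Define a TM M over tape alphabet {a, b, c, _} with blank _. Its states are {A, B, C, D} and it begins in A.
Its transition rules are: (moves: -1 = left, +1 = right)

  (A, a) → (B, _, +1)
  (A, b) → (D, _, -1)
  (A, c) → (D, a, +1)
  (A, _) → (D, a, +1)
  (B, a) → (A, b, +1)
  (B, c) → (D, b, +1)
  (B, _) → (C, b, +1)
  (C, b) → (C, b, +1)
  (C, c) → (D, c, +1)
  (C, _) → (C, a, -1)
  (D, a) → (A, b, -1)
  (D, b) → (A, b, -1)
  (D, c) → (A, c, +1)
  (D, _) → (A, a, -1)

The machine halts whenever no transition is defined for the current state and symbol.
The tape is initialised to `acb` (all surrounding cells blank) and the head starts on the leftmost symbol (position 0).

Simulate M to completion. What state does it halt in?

B

A | _[a]cb   read a → write _, move +1, go to B
B | __[c]b   read c → write b, move +1, go to D
D | __b[b]   read b → write b, move -1, go to A
A | __[b]b   read b → write _, move -1, go to D
D | _[_]_b   read _ → write a, move -1, go to A
A | [_]a_b   read _ → write a, move +1, go to D
D | a[a]_b   read a → write b, move -1, go to A
A | [a]b_b   read a → write _, move +1, go to B
B | _[b]_b
No transition is defined for (B, b); M halts in state B.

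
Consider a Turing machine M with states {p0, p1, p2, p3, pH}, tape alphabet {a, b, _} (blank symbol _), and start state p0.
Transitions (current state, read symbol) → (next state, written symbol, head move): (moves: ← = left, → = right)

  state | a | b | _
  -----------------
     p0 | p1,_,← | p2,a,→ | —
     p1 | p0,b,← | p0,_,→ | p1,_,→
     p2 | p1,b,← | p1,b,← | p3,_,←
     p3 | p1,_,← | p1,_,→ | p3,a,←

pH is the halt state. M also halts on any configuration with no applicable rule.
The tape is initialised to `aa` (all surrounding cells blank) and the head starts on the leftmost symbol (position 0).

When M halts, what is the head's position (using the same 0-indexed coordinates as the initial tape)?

p0 | _[a]a   read a → write _, move ←, go to p1
p1 | [_]_a   read _ → write _, move →, go to p1
p1 | _[_]a   read _ → write _, move →, go to p1
p1 | __[a]   read a → write b, move ←, go to p0
p0 | _[_]b
At halt the head is at cell 0.

0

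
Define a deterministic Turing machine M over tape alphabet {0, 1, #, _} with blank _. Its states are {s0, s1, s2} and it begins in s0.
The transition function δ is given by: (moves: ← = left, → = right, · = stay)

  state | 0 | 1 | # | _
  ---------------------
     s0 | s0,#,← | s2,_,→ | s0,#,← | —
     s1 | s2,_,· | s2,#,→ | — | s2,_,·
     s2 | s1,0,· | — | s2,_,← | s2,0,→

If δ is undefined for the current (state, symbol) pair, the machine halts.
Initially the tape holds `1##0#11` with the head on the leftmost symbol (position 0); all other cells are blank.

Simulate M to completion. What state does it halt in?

s0 | [1]##0#11   read 1 → write _, move →, go to s2
s2 | _[#]#0#11   read # → write _, move ←, go to s2
s2 | [_]_#0#11   read _ → write 0, move →, go to s2
s2 | 0[_]#0#11   read _ → write 0, move →, go to s2
s2 | 00[#]0#11   read # → write _, move ←, go to s2
s2 | 0[0]_0#11   read 0 → write 0, move ·, go to s1
s1 | 0[0]_0#11   read 0 → write _, move ·, go to s2
s2 | 0[_]_0#11   read _ → write 0, move →, go to s2
s2 | 00[_]0#11   read _ → write 0, move →, go to s2
s2 | 000[0]#11   read 0 → write 0, move ·, go to s1
s1 | 000[0]#11   read 0 → write _, move ·, go to s2
s2 | 000[_]#11   read _ → write 0, move →, go to s2
s2 | 0000[#]11   read # → write _, move ←, go to s2
s2 | 000[0]_11   read 0 → write 0, move ·, go to s1
s1 | 000[0]_11   read 0 → write _, move ·, go to s2
s2 | 000[_]_11   read _ → write 0, move →, go to s2
s2 | 0000[_]11   read _ → write 0, move →, go to s2
s2 | 00000[1]1
No transition is defined for (s2, 1); M halts in state s2.

s2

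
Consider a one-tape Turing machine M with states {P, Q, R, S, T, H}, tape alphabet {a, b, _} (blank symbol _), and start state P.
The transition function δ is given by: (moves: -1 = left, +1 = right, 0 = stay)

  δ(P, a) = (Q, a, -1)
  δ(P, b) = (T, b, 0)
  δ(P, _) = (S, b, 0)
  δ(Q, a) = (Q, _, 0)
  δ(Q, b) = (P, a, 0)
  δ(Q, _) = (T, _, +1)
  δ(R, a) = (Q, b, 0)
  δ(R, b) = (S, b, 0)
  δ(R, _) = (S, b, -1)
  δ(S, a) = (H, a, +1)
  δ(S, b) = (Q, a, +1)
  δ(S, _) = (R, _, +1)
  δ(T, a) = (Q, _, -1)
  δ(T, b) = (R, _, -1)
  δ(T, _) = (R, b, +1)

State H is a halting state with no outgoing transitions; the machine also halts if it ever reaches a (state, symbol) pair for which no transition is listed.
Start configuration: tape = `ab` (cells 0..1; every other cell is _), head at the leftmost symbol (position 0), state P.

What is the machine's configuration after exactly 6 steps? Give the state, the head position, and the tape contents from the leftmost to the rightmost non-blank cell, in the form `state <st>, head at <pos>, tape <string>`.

state=P head=0 tape=_[a]b   (P,a)→(Q,a,-1)
state=Q head=-1 tape=[_]ab   (Q,_)→(T,_,+1)
state=T head=0 tape=_[a]b   (T,a)→(Q,_,-1)
state=Q head=-1 tape=[_]_b   (Q,_)→(T,_,+1)
state=T head=0 tape=_[_]b   (T,_)→(R,b,+1)
state=R head=1 tape=_b[b]   (R,b)→(S,b,0)
state=S head=1 tape=_b[b]
After 6 steps: state S, head at 1, tape bb.

state S, head at 1, tape bb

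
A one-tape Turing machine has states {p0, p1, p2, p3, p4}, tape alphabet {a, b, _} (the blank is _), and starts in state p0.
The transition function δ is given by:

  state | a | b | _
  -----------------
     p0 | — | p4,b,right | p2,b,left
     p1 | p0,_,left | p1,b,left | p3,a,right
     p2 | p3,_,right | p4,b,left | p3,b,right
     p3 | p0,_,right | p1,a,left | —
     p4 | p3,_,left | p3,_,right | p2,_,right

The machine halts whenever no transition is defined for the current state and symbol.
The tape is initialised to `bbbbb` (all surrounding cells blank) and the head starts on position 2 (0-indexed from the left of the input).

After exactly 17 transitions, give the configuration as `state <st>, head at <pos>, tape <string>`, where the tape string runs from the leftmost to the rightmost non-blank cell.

p0 | bb[b]bb_   read b → write b, move right, go to p4
p4 | bbb[b]b_   read b → write _, move right, go to p3
p3 | bbb_[b]_   read b → write a, move left, go to p1
p1 | bbb[_]a_   read _ → write a, move right, go to p3
p3 | bbba[a]_   read a → write _, move right, go to p0
p0 | bbba_[_]   read _ → write b, move left, go to p2
p2 | bbba[_]b   read _ → write b, move right, go to p3
p3 | bbbab[b]   read b → write a, move left, go to p1
p1 | bbba[b]a   read b → write b, move left, go to p1
p1 | bbb[a]ba   read a → write _, move left, go to p0
p0 | bb[b]_ba   read b → write b, move right, go to p4
p4 | bbb[_]ba   read _ → write _, move right, go to p2
p2 | bbb_[b]a   read b → write b, move left, go to p4
p4 | bbb[_]ba   read _ → write _, move right, go to p2
p2 | bbb_[b]a   read b → write b, move left, go to p4
p4 | bbb[_]ba   read _ → write _, move right, go to p2
p2 | bbb_[b]a   read b → write b, move left, go to p4
p4 | bbb[_]ba
After 17 steps: state p4, head at 3, tape bbb_ba.

state p4, head at 3, tape bbb_ba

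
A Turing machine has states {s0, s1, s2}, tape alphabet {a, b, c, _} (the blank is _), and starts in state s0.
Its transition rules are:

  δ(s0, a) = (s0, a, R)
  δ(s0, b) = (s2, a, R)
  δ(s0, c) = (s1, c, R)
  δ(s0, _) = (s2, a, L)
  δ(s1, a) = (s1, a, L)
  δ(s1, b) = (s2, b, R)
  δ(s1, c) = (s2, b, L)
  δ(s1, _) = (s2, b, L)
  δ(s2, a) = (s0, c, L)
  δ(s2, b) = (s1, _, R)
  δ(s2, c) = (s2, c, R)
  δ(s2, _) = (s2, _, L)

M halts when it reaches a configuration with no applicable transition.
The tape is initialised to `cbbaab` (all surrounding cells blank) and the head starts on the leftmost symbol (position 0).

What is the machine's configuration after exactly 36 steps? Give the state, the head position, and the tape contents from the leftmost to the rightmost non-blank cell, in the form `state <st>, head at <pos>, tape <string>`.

state s2, head at 4, tape c_ac__b

state=s0 head=0 tape=[c]bbaab_   (s0,c)→(s1,c,R)
state=s1 head=1 tape=c[b]baab_   (s1,b)→(s2,b,R)
state=s2 head=2 tape=cb[b]aab_   (s2,b)→(s1,_,R)
state=s1 head=3 tape=cb_[a]ab_   (s1,a)→(s1,a,L)
state=s1 head=2 tape=cb[_]aab_   (s1,_)→(s2,b,L)
state=s2 head=1 tape=c[b]baab_   (s2,b)→(s1,_,R)
state=s1 head=2 tape=c_[b]aab_   (s1,b)→(s2,b,R)
state=s2 head=3 tape=c_b[a]ab_   (s2,a)→(s0,c,L)
state=s0 head=2 tape=c_[b]cab_   (s0,b)→(s2,a,R)
state=s2 head=3 tape=c_a[c]ab_   (s2,c)→(s2,c,R)
state=s2 head=4 tape=c_ac[a]b_   (s2,a)→(s0,c,L)
state=s0 head=3 tape=c_a[c]cb_   (s0,c)→(s1,c,R)
state=s1 head=4 tape=c_ac[c]b_   (s1,c)→(s2,b,L)
state=s2 head=3 tape=c_a[c]bb_   (s2,c)→(s2,c,R)
state=s2 head=4 tape=c_ac[b]b_   (s2,b)→(s1,_,R)
state=s1 head=5 tape=c_ac_[b]_   (s1,b)→(s2,b,R)
state=s2 head=6 tape=c_ac_b[_]   (s2,_)→(s2,_,L)
state=s2 head=5 tape=c_ac_[b]_   (s2,b)→(s1,_,R)
state=s1 head=6 tape=c_ac__[_]   (s1,_)→(s2,b,L)
state=s2 head=5 tape=c_ac_[_]b   (s2,_)→(s2,_,L)
state=s2 head=4 tape=c_ac[_]_b   (s2,_)→(s2,_,L)
state=s2 head=3 tape=c_a[c]__b   (s2,c)→(s2,c,R)
state=s2 head=4 tape=c_ac[_]_b   (s2,_)→(s2,_,L)
state=s2 head=3 tape=c_a[c]__b   (s2,c)→(s2,c,R)
state=s2 head=4 tape=c_ac[_]_b   (s2,_)→(s2,_,L)
state=s2 head=3 tape=c_a[c]__b   (s2,c)→(s2,c,R)
state=s2 head=4 tape=c_ac[_]_b   (s2,_)→(s2,_,L)
state=s2 head=3 tape=c_a[c]__b   (s2,c)→(s2,c,R)
state=s2 head=4 tape=c_ac[_]_b   (s2,_)→(s2,_,L)
state=s2 head=3 tape=c_a[c]__b   (s2,c)→(s2,c,R)
state=s2 head=4 tape=c_ac[_]_b   (s2,_)→(s2,_,L)
state=s2 head=3 tape=c_a[c]__b   (s2,c)→(s2,c,R)
state=s2 head=4 tape=c_ac[_]_b   (s2,_)→(s2,_,L)
state=s2 head=3 tape=c_a[c]__b   (s2,c)→(s2,c,R)
state=s2 head=4 tape=c_ac[_]_b   (s2,_)→(s2,_,L)
state=s2 head=3 tape=c_a[c]__b   (s2,c)→(s2,c,R)
state=s2 head=4 tape=c_ac[_]_b
After 36 steps: state s2, head at 4, tape c_ac__b.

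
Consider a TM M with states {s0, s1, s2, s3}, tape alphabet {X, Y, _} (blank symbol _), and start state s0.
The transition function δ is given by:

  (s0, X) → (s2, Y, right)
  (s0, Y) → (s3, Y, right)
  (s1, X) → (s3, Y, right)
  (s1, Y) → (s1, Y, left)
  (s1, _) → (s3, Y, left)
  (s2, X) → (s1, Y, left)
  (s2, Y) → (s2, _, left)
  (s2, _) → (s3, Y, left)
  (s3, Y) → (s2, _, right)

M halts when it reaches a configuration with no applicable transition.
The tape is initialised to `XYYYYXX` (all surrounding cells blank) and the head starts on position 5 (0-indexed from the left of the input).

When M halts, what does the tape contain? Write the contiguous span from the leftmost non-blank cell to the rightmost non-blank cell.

Y__YYYY

s0 | _XYYYY[X]X   read X → write Y, move right, go to s2
s2 | _XYYYYY[X]   read X → write Y, move left, go to s1
s1 | _XYYYY[Y]Y   read Y → write Y, move left, go to s1
s1 | _XYYY[Y]YY   read Y → write Y, move left, go to s1
s1 | _XYY[Y]YYY   read Y → write Y, move left, go to s1
s1 | _XY[Y]YYYY   read Y → write Y, move left, go to s1
s1 | _X[Y]YYYYY   read Y → write Y, move left, go to s1
s1 | _[X]YYYYYY   read X → write Y, move right, go to s3
s3 | _Y[Y]YYYYY   read Y → write _, move right, go to s2
s2 | _Y_[Y]YYYY   read Y → write _, move left, go to s2
s2 | _Y[_]_YYYY   read _ → write Y, move left, go to s3
s3 | _[Y]Y_YYYY   read Y → write _, move right, go to s2
s2 | __[Y]_YYYY   read Y → write _, move left, go to s2
s2 | _[_]__YYYY   read _ → write Y, move left, go to s3
s3 | [_]Y__YYYY
The non-blank tape span at halt is Y__YYYY.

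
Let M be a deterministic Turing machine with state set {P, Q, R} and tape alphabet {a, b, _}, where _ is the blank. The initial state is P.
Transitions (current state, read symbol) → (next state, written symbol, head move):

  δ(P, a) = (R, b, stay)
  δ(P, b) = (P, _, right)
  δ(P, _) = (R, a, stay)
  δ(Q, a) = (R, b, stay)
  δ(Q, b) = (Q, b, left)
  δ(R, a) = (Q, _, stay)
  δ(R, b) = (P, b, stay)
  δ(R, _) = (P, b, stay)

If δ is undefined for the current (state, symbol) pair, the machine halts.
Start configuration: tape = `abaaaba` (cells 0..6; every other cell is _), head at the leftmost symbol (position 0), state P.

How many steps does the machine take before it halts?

state=P head=0 tape=[a]baaaba_   (P,a)→(R,b,stay)
state=R head=0 tape=[b]baaaba_   (R,b)→(P,b,stay)
state=P head=0 tape=[b]baaaba_   (P,b)→(P,_,right)
state=P head=1 tape=_[b]aaaba_   (P,b)→(P,_,right)
state=P head=2 tape=__[a]aaba_   (P,a)→(R,b,stay)
state=R head=2 tape=__[b]aaba_   (R,b)→(P,b,stay)
state=P head=2 tape=__[b]aaba_   (P,b)→(P,_,right)
state=P head=3 tape=___[a]aba_   (P,a)→(R,b,stay)
state=R head=3 tape=___[b]aba_   (R,b)→(P,b,stay)
state=P head=3 tape=___[b]aba_   (P,b)→(P,_,right)
state=P head=4 tape=____[a]ba_   (P,a)→(R,b,stay)
state=R head=4 tape=____[b]ba_   (R,b)→(P,b,stay)
state=P head=4 tape=____[b]ba_   (P,b)→(P,_,right)
state=P head=5 tape=_____[b]a_   (P,b)→(P,_,right)
state=P head=6 tape=______[a]_   (P,a)→(R,b,stay)
state=R head=6 tape=______[b]_   (R,b)→(P,b,stay)
state=P head=6 tape=______[b]_   (P,b)→(P,_,right)
state=P head=7 tape=_______[_]   (P,_)→(R,a,stay)
state=R head=7 tape=_______[a]   (R,a)→(Q,_,stay)
state=Q head=7 tape=_______[_]
M halts after 19 transitions.

19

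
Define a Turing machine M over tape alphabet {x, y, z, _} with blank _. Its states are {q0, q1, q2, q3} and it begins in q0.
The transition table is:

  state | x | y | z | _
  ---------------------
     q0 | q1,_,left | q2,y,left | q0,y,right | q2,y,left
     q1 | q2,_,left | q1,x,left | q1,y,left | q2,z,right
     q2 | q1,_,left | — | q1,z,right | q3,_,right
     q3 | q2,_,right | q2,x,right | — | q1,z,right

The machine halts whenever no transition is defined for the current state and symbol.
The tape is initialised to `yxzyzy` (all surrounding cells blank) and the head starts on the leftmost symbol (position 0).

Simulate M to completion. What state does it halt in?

state=q0 head=0 tape=_[y]xzyzy   (q0,y)→(q2,y,left)
state=q2 head=-1 tape=[_]yxzyzy   (q2,_)→(q3,_,right)
state=q3 head=0 tape=_[y]xzyzy   (q3,y)→(q2,x,right)
state=q2 head=1 tape=_x[x]zyzy   (q2,x)→(q1,_,left)
state=q1 head=0 tape=_[x]_zyzy   (q1,x)→(q2,_,left)
state=q2 head=-1 tape=[_]__zyzy   (q2,_)→(q3,_,right)
state=q3 head=0 tape=_[_]_zyzy   (q3,_)→(q1,z,right)
state=q1 head=1 tape=_z[_]zyzy   (q1,_)→(q2,z,right)
state=q2 head=2 tape=_zz[z]yzy   (q2,z)→(q1,z,right)
state=q1 head=3 tape=_zzz[y]zy   (q1,y)→(q1,x,left)
state=q1 head=2 tape=_zz[z]xzy   (q1,z)→(q1,y,left)
state=q1 head=1 tape=_z[z]yxzy   (q1,z)→(q1,y,left)
state=q1 head=0 tape=_[z]yyxzy   (q1,z)→(q1,y,left)
state=q1 head=-1 tape=[_]yyyxzy   (q1,_)→(q2,z,right)
state=q2 head=0 tape=z[y]yyxzy
No transition is defined for (q2, y); M halts in state q2.

q2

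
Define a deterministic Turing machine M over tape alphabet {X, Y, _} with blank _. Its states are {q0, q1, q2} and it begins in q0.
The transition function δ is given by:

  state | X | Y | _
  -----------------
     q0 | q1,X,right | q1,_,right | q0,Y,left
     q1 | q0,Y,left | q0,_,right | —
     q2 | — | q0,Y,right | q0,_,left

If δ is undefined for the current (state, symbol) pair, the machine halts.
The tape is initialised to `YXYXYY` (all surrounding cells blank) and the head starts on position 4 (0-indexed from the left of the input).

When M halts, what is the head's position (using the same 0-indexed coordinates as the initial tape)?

state=q0 head=4 tape=YXYX[Y]Y___   (q0,Y)→(q1,_,right)
state=q1 head=5 tape=YXYX_[Y]___   (q1,Y)→(q0,_,right)
state=q0 head=6 tape=YXYX__[_]__   (q0,_)→(q0,Y,left)
state=q0 head=5 tape=YXYX_[_]Y__   (q0,_)→(q0,Y,left)
state=q0 head=4 tape=YXYX[_]YY__   (q0,_)→(q0,Y,left)
state=q0 head=3 tape=YXY[X]YYY__   (q0,X)→(q1,X,right)
state=q1 head=4 tape=YXYX[Y]YY__   (q1,Y)→(q0,_,right)
state=q0 head=5 tape=YXYX_[Y]Y__   (q0,Y)→(q1,_,right)
state=q1 head=6 tape=YXYX__[Y]__   (q1,Y)→(q0,_,right)
state=q0 head=7 tape=YXYX___[_]_   (q0,_)→(q0,Y,left)
state=q0 head=6 tape=YXYX__[_]Y_   (q0,_)→(q0,Y,left)
state=q0 head=5 tape=YXYX_[_]YY_   (q0,_)→(q0,Y,left)
state=q0 head=4 tape=YXYX[_]YYY_   (q0,_)→(q0,Y,left)
state=q0 head=3 tape=YXY[X]YYYY_   (q0,X)→(q1,X,right)
state=q1 head=4 tape=YXYX[Y]YYY_   (q1,Y)→(q0,_,right)
state=q0 head=5 tape=YXYX_[Y]YY_   (q0,Y)→(q1,_,right)
state=q1 head=6 tape=YXYX__[Y]Y_   (q1,Y)→(q0,_,right)
state=q0 head=7 tape=YXYX___[Y]_   (q0,Y)→(q1,_,right)
state=q1 head=8 tape=YXYX____[_]
At halt the head is at cell 8.

8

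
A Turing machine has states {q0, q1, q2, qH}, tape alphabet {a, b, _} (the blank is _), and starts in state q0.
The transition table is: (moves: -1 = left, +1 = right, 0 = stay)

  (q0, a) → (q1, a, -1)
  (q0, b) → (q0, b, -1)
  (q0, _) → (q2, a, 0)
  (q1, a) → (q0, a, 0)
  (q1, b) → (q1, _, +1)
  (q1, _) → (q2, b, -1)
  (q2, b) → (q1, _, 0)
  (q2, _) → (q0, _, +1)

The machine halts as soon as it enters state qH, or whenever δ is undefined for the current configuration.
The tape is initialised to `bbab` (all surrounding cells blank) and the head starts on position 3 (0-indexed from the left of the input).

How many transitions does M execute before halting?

state=q0 head=3 tape=_bba[b]   (q0,b)→(q0,b,-1)
state=q0 head=2 tape=_bb[a]b   (q0,a)→(q1,a,-1)
state=q1 head=1 tape=_b[b]ab   (q1,b)→(q1,_,+1)
state=q1 head=2 tape=_b_[a]b   (q1,a)→(q0,a,0)
state=q0 head=2 tape=_b_[a]b   (q0,a)→(q1,a,-1)
state=q1 head=1 tape=_b[_]ab   (q1,_)→(q2,b,-1)
state=q2 head=0 tape=_[b]bab   (q2,b)→(q1,_,0)
state=q1 head=0 tape=_[_]bab   (q1,_)→(q2,b,-1)
state=q2 head=-1 tape=[_]bbab   (q2,_)→(q0,_,+1)
state=q0 head=0 tape=_[b]bab   (q0,b)→(q0,b,-1)
state=q0 head=-1 tape=[_]bbab   (q0,_)→(q2,a,0)
state=q2 head=-1 tape=[a]bbab
M halts after 11 transitions.

11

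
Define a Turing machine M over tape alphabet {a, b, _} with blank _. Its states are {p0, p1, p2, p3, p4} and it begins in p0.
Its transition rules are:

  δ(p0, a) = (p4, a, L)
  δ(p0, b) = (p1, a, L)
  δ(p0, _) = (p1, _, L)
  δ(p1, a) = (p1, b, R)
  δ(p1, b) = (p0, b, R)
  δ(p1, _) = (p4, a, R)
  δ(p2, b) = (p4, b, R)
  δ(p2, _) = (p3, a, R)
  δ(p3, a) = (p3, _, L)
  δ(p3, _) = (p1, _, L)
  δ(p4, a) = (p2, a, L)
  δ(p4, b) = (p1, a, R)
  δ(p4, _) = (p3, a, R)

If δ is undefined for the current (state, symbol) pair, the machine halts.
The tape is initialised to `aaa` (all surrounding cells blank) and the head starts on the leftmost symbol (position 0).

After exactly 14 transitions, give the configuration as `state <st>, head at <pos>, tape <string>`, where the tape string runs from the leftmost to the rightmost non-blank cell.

state p3, head at -2, tape ab___a

p0 | ___[a]aa   read a → write a, move L, go to p4
p4 | __[_]aaa   read _ → write a, move R, go to p3
p3 | __a[a]aa   read a → write _, move L, go to p3
p3 | __[a]_aa   read a → write _, move L, go to p3
p3 | _[_]__aa   read _ → write _, move L, go to p1
p1 | [_]___aa   read _ → write a, move R, go to p4
p4 | a[_]__aa   read _ → write a, move R, go to p3
p3 | aa[_]_aa   read _ → write _, move L, go to p1
p1 | a[a]__aa   read a → write b, move R, go to p1
p1 | ab[_]_aa   read _ → write a, move R, go to p4
p4 | aba[_]aa   read _ → write a, move R, go to p3
p3 | abaa[a]a   read a → write _, move L, go to p3
p3 | aba[a]_a   read a → write _, move L, go to p3
p3 | ab[a]__a   read a → write _, move L, go to p3
p3 | a[b]___a
After 14 steps: state p3, head at -2, tape ab___a.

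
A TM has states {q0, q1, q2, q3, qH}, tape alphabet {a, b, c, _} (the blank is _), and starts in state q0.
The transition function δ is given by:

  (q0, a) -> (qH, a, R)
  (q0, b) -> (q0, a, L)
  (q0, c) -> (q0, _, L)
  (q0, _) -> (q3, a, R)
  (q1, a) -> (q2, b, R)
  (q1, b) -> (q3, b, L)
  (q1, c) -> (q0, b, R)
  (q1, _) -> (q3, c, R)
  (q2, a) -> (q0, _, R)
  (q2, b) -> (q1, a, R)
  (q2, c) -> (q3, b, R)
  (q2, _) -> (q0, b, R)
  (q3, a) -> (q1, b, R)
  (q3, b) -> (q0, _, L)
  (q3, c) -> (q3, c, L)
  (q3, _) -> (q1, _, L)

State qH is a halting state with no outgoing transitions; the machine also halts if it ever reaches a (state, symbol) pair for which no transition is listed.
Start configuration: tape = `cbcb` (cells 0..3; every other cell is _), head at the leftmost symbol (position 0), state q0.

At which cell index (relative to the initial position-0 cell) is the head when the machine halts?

state=q0 head=0 tape=__[c]bcb   (q0,c)→(q0,_,L)
state=q0 head=-1 tape=_[_]_bcb   (q0,_)→(q3,a,R)
state=q3 head=0 tape=_a[_]bcb   (q3,_)→(q1,_,L)
state=q1 head=-1 tape=_[a]_bcb   (q1,a)→(q2,b,R)
state=q2 head=0 tape=_b[_]bcb   (q2,_)→(q0,b,R)
state=q0 head=1 tape=_bb[b]cb   (q0,b)→(q0,a,L)
state=q0 head=0 tape=_b[b]acb   (q0,b)→(q0,a,L)
state=q0 head=-1 tape=_[b]aacb   (q0,b)→(q0,a,L)
state=q0 head=-2 tape=[_]aaacb   (q0,_)→(q3,a,R)
state=q3 head=-1 tape=a[a]aacb   (q3,a)→(q1,b,R)
state=q1 head=0 tape=ab[a]acb   (q1,a)→(q2,b,R)
state=q2 head=1 tape=abb[a]cb   (q2,a)→(q0,_,R)
state=q0 head=2 tape=abb_[c]b   (q0,c)→(q0,_,L)
state=q0 head=1 tape=abb[_]_b   (q0,_)→(q3,a,R)
state=q3 head=2 tape=abba[_]b   (q3,_)→(q1,_,L)
state=q1 head=1 tape=abb[a]_b   (q1,a)→(q2,b,R)
state=q2 head=2 tape=abbb[_]b   (q2,_)→(q0,b,R)
state=q0 head=3 tape=abbbb[b]   (q0,b)→(q0,a,L)
state=q0 head=2 tape=abbb[b]a   (q0,b)→(q0,a,L)
state=q0 head=1 tape=abb[b]aa   (q0,b)→(q0,a,L)
state=q0 head=0 tape=ab[b]aaa   (q0,b)→(q0,a,L)
state=q0 head=-1 tape=a[b]aaaa   (q0,b)→(q0,a,L)
state=q0 head=-2 tape=[a]aaaaa   (q0,a)→(qH,a,R)
state=qH head=-1 tape=a[a]aaaa
At halt the head is at cell -1.

-1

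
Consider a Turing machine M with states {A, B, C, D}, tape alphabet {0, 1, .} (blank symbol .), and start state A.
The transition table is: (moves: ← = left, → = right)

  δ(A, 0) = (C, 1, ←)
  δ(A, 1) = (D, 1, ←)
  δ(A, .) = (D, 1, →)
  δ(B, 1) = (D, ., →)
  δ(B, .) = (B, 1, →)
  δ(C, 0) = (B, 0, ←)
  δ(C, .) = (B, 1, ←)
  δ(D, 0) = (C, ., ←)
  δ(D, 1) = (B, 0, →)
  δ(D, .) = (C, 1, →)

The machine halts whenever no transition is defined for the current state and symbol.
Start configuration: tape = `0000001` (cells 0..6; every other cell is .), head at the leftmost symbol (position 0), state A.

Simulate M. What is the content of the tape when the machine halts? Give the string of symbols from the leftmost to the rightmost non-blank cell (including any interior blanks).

1.0000001

A | ..[0]000001   read 0 → write 1, move ←, go to C
C | .[.]1000001   read . → write 1, move ←, go to B
B | [.]11000001   read . → write 1, move →, go to B
B | 1[1]1000001   read 1 → write ., move →, go to D
D | 1.[1]000001   read 1 → write 0, move →, go to B
B | 1.0[0]00001
The non-blank tape span at halt is 1.0000001.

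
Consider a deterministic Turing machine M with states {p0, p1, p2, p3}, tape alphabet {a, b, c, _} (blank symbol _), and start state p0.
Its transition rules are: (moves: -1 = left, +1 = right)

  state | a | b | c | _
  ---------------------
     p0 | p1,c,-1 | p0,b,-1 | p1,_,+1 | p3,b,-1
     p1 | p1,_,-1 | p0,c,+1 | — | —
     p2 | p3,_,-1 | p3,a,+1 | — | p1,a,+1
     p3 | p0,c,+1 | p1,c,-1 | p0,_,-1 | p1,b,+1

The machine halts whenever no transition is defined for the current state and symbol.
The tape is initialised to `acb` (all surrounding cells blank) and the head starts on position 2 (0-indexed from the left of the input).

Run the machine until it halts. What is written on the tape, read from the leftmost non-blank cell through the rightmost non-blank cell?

state=p0 head=2 tape=____ac[b]_   (p0,b)→(p0,b,-1)
state=p0 head=1 tape=____a[c]b_   (p0,c)→(p1,_,+1)
state=p1 head=2 tape=____a_[b]_   (p1,b)→(p0,c,+1)
state=p0 head=3 tape=____a_c[_]   (p0,_)→(p3,b,-1)
state=p3 head=2 tape=____a_[c]b   (p3,c)→(p0,_,-1)
state=p0 head=1 tape=____a[_]_b   (p0,_)→(p3,b,-1)
state=p3 head=0 tape=____[a]b_b   (p3,a)→(p0,c,+1)
state=p0 head=1 tape=____c[b]_b   (p0,b)→(p0,b,-1)
state=p0 head=0 tape=____[c]b_b   (p0,c)→(p1,_,+1)
state=p1 head=1 tape=_____[b]_b   (p1,b)→(p0,c,+1)
state=p0 head=2 tape=_____c[_]b   (p0,_)→(p3,b,-1)
state=p3 head=1 tape=_____[c]bb   (p3,c)→(p0,_,-1)
state=p0 head=0 tape=____[_]_bb   (p0,_)→(p3,b,-1)
state=p3 head=-1 tape=___[_]b_bb   (p3,_)→(p1,b,+1)
state=p1 head=0 tape=___b[b]_bb   (p1,b)→(p0,c,+1)
state=p0 head=1 tape=___bc[_]bb   (p0,_)→(p3,b,-1)
state=p3 head=0 tape=___b[c]bbb   (p3,c)→(p0,_,-1)
state=p0 head=-1 tape=___[b]_bbb   (p0,b)→(p0,b,-1)
state=p0 head=-2 tape=__[_]b_bbb   (p0,_)→(p3,b,-1)
state=p3 head=-3 tape=_[_]bb_bbb   (p3,_)→(p1,b,+1)
state=p1 head=-2 tape=_b[b]b_bbb   (p1,b)→(p0,c,+1)
state=p0 head=-1 tape=_bc[b]_bbb   (p0,b)→(p0,b,-1)
state=p0 head=-2 tape=_b[c]b_bbb   (p0,c)→(p1,_,+1)
state=p1 head=-1 tape=_b_[b]_bbb   (p1,b)→(p0,c,+1)
state=p0 head=0 tape=_b_c[_]bbb   (p0,_)→(p3,b,-1)
state=p3 head=-1 tape=_b_[c]bbbb   (p3,c)→(p0,_,-1)
state=p0 head=-2 tape=_b[_]_bbbb   (p0,_)→(p3,b,-1)
state=p3 head=-3 tape=_[b]b_bbbb   (p3,b)→(p1,c,-1)
state=p1 head=-4 tape=[_]cb_bbbb
The non-blank tape span at halt is cb_bbbb.

cb_bbbb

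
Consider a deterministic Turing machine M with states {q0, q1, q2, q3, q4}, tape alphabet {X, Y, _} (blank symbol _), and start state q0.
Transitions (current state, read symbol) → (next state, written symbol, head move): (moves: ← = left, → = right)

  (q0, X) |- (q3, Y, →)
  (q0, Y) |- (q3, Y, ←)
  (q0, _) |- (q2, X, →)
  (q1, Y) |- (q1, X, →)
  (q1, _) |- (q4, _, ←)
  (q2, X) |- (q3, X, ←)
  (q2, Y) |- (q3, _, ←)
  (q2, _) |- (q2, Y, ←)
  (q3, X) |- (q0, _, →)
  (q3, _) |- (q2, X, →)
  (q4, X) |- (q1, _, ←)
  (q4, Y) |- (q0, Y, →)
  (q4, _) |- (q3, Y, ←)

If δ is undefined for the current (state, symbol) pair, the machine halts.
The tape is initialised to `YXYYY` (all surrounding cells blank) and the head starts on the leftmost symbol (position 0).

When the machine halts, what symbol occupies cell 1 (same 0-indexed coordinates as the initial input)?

state=q0 head=0 tape=_[Y]XYYY   (q0,Y)→(q3,Y,←)
state=q3 head=-1 tape=[_]YXYYY   (q3,_)→(q2,X,→)
state=q2 head=0 tape=X[Y]XYYY   (q2,Y)→(q3,_,←)
state=q3 head=-1 tape=[X]_XYYY   (q3,X)→(q0,_,→)
state=q0 head=0 tape=_[_]XYYY   (q0,_)→(q2,X,→)
state=q2 head=1 tape=_X[X]YYY   (q2,X)→(q3,X,←)
state=q3 head=0 tape=_[X]XYYY   (q3,X)→(q0,_,→)
state=q0 head=1 tape=__[X]YYY   (q0,X)→(q3,Y,→)
state=q3 head=2 tape=__Y[Y]YY
Cell 1 holds Y when M halts.

Y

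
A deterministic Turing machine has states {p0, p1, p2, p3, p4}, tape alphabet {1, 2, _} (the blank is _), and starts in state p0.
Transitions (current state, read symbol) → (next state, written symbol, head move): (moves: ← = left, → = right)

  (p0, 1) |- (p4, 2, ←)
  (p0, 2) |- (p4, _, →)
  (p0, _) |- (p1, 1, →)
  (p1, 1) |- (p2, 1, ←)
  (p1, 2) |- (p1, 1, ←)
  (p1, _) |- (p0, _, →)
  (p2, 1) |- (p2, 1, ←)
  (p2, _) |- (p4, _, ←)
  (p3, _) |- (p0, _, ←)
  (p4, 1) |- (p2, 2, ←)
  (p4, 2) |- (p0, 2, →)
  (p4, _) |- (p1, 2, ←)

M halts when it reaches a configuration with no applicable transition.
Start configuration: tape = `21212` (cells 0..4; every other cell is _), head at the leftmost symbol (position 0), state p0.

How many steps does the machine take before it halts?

p0 | __[2]1212   read 2 → write _, move →, go to p4
p4 | ___[1]212   read 1 → write 2, move ←, go to p2
p2 | __[_]2212   read _ → write _, move ←, go to p4
p4 | _[_]_2212   read _ → write 2, move ←, go to p1
p1 | [_]2_2212   read _ → write _, move →, go to p0
p0 | _[2]_2212   read 2 → write _, move →, go to p4
p4 | __[_]2212   read _ → write 2, move ←, go to p1
p1 | _[_]22212   read _ → write _, move →, go to p0
p0 | __[2]2212   read 2 → write _, move →, go to p4
p4 | ___[2]212   read 2 → write 2, move →, go to p0
p0 | ___2[2]12   read 2 → write _, move →, go to p4
p4 | ___2_[1]2   read 1 → write 2, move ←, go to p2
p2 | ___2[_]22   read _ → write _, move ←, go to p4
p4 | ___[2]_22   read 2 → write 2, move →, go to p0
p0 | ___2[_]22   read _ → write 1, move →, go to p1
p1 | ___21[2]2   read 2 → write 1, move ←, go to p1
p1 | ___2[1]12   read 1 → write 1, move ←, go to p2
p2 | ___[2]112
M halts after 17 transitions.

17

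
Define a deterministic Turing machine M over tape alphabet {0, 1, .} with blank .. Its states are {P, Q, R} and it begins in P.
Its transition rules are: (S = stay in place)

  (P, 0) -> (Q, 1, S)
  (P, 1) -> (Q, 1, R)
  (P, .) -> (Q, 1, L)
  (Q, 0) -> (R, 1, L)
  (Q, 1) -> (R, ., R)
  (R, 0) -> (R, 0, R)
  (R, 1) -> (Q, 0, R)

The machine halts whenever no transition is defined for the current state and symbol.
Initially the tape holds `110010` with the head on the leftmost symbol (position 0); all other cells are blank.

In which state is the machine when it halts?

Q

state=P head=0 tape=[1]10010.   (P,1)→(Q,1,R)
state=Q head=1 tape=1[1]0010.   (Q,1)→(R,.,R)
state=R head=2 tape=1.[0]010.   (R,0)→(R,0,R)
state=R head=3 tape=1.0[0]10.   (R,0)→(R,0,R)
state=R head=4 tape=1.00[1]0.   (R,1)→(Q,0,R)
state=Q head=5 tape=1.000[0].   (Q,0)→(R,1,L)
state=R head=4 tape=1.00[0]1.   (R,0)→(R,0,R)
state=R head=5 tape=1.000[1].   (R,1)→(Q,0,R)
state=Q head=6 tape=1.0000[.]
No transition is defined for (Q, .); M halts in state Q.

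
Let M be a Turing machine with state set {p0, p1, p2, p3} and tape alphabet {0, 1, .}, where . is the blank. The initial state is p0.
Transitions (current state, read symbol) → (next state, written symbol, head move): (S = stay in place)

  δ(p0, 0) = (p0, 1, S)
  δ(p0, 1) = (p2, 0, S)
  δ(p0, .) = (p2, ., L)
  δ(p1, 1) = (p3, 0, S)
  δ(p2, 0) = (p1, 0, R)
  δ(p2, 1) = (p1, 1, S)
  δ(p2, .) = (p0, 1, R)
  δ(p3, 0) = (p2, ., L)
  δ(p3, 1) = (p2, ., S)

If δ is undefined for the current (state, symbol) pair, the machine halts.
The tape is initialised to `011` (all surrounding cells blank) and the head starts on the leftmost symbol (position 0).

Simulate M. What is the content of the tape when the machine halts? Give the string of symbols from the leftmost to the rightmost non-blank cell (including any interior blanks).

p0 | [0]11   read 0 → write 1, move S, go to p0
p0 | [1]11   read 1 → write 0, move S, go to p2
p2 | [0]11   read 0 → write 0, move R, go to p1
p1 | 0[1]1   read 1 → write 0, move S, go to p3
p3 | 0[0]1   read 0 → write ., move L, go to p2
p2 | [0].1   read 0 → write 0, move R, go to p1
p1 | 0[.]1
The non-blank tape span at halt is 0.1.

0.1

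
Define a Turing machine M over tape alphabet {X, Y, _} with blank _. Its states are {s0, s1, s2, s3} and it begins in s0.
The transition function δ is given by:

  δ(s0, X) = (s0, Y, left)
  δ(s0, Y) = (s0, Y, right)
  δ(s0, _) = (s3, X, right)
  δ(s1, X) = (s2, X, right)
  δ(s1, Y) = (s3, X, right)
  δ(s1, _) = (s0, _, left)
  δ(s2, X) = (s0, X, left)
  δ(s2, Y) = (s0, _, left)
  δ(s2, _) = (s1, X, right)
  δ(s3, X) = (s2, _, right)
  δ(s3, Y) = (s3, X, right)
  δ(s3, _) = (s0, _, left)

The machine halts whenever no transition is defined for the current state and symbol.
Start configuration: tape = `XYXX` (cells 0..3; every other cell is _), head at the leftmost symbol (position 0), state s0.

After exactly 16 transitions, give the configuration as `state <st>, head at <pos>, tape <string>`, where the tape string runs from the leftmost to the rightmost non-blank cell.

state=s0 head=0 tape=_[X]YXX__   (s0,X)→(s0,Y,left)
state=s0 head=-1 tape=[_]YYXX__   (s0,_)→(s3,X,right)
state=s3 head=0 tape=X[Y]YXX__   (s3,Y)→(s3,X,right)
state=s3 head=1 tape=XX[Y]XX__   (s3,Y)→(s3,X,right)
state=s3 head=2 tape=XXX[X]X__   (s3,X)→(s2,_,right)
state=s2 head=3 tape=XXX_[X]__   (s2,X)→(s0,X,left)
state=s0 head=2 tape=XXX[_]X__   (s0,_)→(s3,X,right)
state=s3 head=3 tape=XXXX[X]__   (s3,X)→(s2,_,right)
state=s2 head=4 tape=XXXX_[_]_   (s2,_)→(s1,X,right)
state=s1 head=5 tape=XXXX_X[_]   (s1,_)→(s0,_,left)
state=s0 head=4 tape=XXXX_[X]_   (s0,X)→(s0,Y,left)
state=s0 head=3 tape=XXXX[_]Y_   (s0,_)→(s3,X,right)
state=s3 head=4 tape=XXXXX[Y]_   (s3,Y)→(s3,X,right)
state=s3 head=5 tape=XXXXXX[_]   (s3,_)→(s0,_,left)
state=s0 head=4 tape=XXXXX[X]_   (s0,X)→(s0,Y,left)
state=s0 head=3 tape=XXXX[X]Y_   (s0,X)→(s0,Y,left)
state=s0 head=2 tape=XXX[X]YY_
After 16 steps: state s0, head at 2, tape XXXXYY.

state s0, head at 2, tape XXXXYY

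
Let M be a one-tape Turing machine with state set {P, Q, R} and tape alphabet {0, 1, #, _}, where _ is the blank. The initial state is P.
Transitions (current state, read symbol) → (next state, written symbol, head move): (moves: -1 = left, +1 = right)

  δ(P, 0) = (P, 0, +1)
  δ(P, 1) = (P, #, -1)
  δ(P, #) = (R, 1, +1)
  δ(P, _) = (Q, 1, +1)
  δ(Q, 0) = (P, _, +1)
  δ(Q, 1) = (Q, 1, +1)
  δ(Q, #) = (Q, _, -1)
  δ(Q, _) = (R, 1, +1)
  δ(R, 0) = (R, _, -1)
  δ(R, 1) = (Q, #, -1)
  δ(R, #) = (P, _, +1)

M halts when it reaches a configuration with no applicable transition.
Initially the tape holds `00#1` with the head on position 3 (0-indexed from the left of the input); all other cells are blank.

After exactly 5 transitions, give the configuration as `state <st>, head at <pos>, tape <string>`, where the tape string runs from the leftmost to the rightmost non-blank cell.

state=P head=3 tape=00#[1]___   (P,1)→(P,#,-1)
state=P head=2 tape=00[#]#___   (P,#)→(R,1,+1)
state=R head=3 tape=001[#]___   (R,#)→(P,_,+1)
state=P head=4 tape=001_[_]__   (P,_)→(Q,1,+1)
state=Q head=5 tape=001_1[_]_   (Q,_)→(R,1,+1)
state=R head=6 tape=001_11[_]
After 5 steps: state R, head at 6, tape 001_11.

state R, head at 6, tape 001_11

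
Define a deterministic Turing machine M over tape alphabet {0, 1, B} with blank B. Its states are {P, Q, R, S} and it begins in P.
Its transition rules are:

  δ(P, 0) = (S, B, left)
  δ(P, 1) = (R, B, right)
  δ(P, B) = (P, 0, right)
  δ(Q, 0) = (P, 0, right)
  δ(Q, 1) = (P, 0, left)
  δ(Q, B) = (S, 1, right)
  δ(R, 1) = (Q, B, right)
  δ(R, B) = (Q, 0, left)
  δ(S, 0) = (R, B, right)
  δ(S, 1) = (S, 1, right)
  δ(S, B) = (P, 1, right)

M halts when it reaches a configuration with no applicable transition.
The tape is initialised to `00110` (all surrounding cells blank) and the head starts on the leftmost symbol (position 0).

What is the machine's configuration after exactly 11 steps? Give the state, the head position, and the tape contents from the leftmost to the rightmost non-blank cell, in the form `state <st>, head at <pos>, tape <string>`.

state P, head at 3, tape 11B000

P | B[0]0110   read 0 → write B, move left, go to S
S | [B]B0110   read B → write 1, move right, go to P
P | 1[B]0110   read B → write 0, move right, go to P
P | 10[0]110   read 0 → write B, move left, go to S
S | 1[0]B110   read 0 → write B, move right, go to R
R | 1B[B]110   read B → write 0, move left, go to Q
Q | 1[B]0110   read B → write 1, move right, go to S
S | 11[0]110   read 0 → write B, move right, go to R
R | 11B[1]10   read 1 → write B, move right, go to Q
Q | 11BB[1]0   read 1 → write 0, move left, go to P
P | 11B[B]00   read B → write 0, move right, go to P
P | 11B0[0]0
After 11 steps: state P, head at 3, tape 11B000.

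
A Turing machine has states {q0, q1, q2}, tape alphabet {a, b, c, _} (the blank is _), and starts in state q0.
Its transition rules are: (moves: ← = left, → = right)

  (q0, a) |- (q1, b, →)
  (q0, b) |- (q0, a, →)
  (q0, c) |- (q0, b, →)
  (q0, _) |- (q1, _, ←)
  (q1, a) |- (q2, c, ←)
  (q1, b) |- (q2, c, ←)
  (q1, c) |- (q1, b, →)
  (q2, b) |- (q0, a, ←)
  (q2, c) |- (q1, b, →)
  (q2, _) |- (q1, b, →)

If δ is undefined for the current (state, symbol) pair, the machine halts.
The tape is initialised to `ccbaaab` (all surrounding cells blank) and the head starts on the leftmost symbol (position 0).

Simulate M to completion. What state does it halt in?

q0 | [c]cbaaab_   read c → write b, move →, go to q0
q0 | b[c]baaab_   read c → write b, move →, go to q0
q0 | bb[b]aaab_   read b → write a, move →, go to q0
q0 | bba[a]aab_   read a → write b, move →, go to q1
q1 | bbab[a]ab_   read a → write c, move ←, go to q2
q2 | bba[b]cab_   read b → write a, move ←, go to q0
q0 | bb[a]acab_   read a → write b, move →, go to q1
q1 | bbb[a]cab_   read a → write c, move ←, go to q2
q2 | bb[b]ccab_   read b → write a, move ←, go to q0
q0 | b[b]accab_   read b → write a, move →, go to q0
q0 | ba[a]ccab_   read a → write b, move →, go to q1
q1 | bab[c]cab_   read c → write b, move →, go to q1
q1 | babb[c]ab_   read c → write b, move →, go to q1
q1 | babbb[a]b_   read a → write c, move ←, go to q2
q2 | babb[b]cb_   read b → write a, move ←, go to q0
q0 | bab[b]acb_   read b → write a, move →, go to q0
q0 | baba[a]cb_   read a → write b, move →, go to q1
q1 | babab[c]b_   read c → write b, move →, go to q1
q1 | bababb[b]_   read b → write c, move ←, go to q2
q2 | babab[b]c_   read b → write a, move ←, go to q0
q0 | baba[b]ac_   read b → write a, move →, go to q0
q0 | babaa[a]c_   read a → write b, move →, go to q1
q1 | babaab[c]_   read c → write b, move →, go to q1
q1 | babaabb[_]
No transition is defined for (q1, _); M halts in state q1.

q1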